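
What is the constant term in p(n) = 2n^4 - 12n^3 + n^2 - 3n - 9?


Read off the constant term: -9


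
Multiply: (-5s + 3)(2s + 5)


Distribute each term of the first polynomial:
  (-5s)(2s + 5) = -10s^2 - 25s
  (3)(2s + 5) = 6s + 15
Sum: -10s^2 - 19s + 15


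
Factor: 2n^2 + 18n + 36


Roots satisfy r1 + r2 = -b/a = -9 and r1*r2 = c/a = 18.
So r1 = -6, r2 = -3.
2n^2 + 18n + 36 = 2(n - r1)(n - r2) = 2(n + 6)(n + 3)


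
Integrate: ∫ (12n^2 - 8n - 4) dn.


Reverse power rule on each term:
  ∫ 12n^2 dn = 4n^3
  ∫ -8n dn = -4n^2
  ∫ -4 dn = -4n
F(n) = 4n^3 - 4n^2 - 4n + C


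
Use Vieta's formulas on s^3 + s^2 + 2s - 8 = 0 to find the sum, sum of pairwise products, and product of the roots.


Monic cubic s^3+bs^2+cs+d=0: sum=-b, pairwise sum=c, product=-d.
b=1, c=2, d=-8
r1+r2+r3 = -1
r1r2+r1r3+r2r3 = 2
r1r2r3 = 8


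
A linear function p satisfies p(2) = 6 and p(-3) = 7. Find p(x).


p(x) = mx + b. Using p(2)=6, p(-3)=7:
m = (6 - 7)/(2 + 3) = -1/5 = -1/5
b = 6 - m*(2) = 6 + 2/5 = 32/5
p(x) = -(1/5)x + (32/5)


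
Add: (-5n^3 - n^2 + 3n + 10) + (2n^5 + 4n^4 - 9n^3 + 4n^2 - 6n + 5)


Align terms by degree and add:
  -5n^3 - n^2 + 3n + 10
+ 2n^5 + 4n^4 - 9n^3 + 4n^2 - 6n + 5
= 2n^5 + 4n^4 - 14n^3 + 3n^2 - 3n + 15


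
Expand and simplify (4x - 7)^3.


Expand (4x - 7)^3 by repeated multiplication:
  (4x - 7)^2 = 16x^2 - 56x + 49
= 64x^3 - 336x^2 + 588x - 343


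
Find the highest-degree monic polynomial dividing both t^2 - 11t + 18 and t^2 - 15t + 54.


Factor each:
  t^2 - 11t + 18 = (t - 9)(t - 2)
  t^2 - 15t + 54 = (t - 9)(t - 6)
Common monic factor: t - 9


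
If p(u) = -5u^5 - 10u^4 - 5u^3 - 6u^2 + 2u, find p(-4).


Using direct substitution:
  -5 * (-4)^5 = 5120
  -10 * (-4)^4 = -2560
  -5 * (-4)^3 = 320
  -6 * (-4)^2 = -96
  2 * (-4)^1 = -8
  constant: 0
Sum = 5120 - 2560 + 320 - 96 - 8 + 0 = 2776


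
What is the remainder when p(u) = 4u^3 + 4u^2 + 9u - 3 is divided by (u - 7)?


By the Remainder Theorem, the remainder equals p(7):
  4*(7)^3 = 1372
  4*(7)^2 = 196
  9*(7)^1 = 63
  constant: -3
Sum: 1372 + 196 + 63 - 3 = 1628


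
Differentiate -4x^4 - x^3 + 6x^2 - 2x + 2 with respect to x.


Apply the power rule term by term:
  d/dx(-4x^4) = -16x^3
  d/dx(-x^3) = -3x^2
  d/dx(6x^2) = 12x
  d/dx(-2x) = -2
  d/dx(2) = 0
p'(x) = -16x^3 - 3x^2 + 12x - 2


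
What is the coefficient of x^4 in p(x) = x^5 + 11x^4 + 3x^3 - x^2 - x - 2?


Read off the coefficient of x^4: 11


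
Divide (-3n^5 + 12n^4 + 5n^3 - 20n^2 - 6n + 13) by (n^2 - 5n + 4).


(-3n^5 + 12n^4 + 5n^3 - 20n^2 - 6n + 13) / (n^2 - 5n + 4)
Step 1: -3n^3 * (n^2 - 5n + 4) = -3n^5 + 15n^4 - 12n^3; subtract.
Step 2: -3n^2 * (n^2 - 5n + 4) = -3n^4 + 15n^3 - 12n^2; subtract.
Step 3: 2n * (n^2 - 5n + 4) = 2n^3 - 10n^2 + 8n; subtract.
Step 4: 2 * (n^2 - 5n + 4) = 2n^2 - 10n + 8; subtract.
Quotient: -3n^3 - 3n^2 + 2n + 2, Remainder: -4n + 5


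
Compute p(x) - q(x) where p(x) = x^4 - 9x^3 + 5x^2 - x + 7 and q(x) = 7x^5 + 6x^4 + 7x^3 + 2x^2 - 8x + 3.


Distribute the minus sign:
  (x^4 - 9x^3 + 5x^2 - x + 7)
- (7x^5 + 6x^4 + 7x^3 + 2x^2 - 8x + 3)
Negate second polynomial: -7x^5 - 6x^4 - 7x^3 - 2x^2 + 8x - 3
Add: -7x^5 - 5x^4 - 16x^3 + 3x^2 + 7x + 4


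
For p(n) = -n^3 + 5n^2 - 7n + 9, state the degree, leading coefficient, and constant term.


Highest power of n is 3, with coefficient -1. Constant term is 9.
Degree = 3, leading coefficient = -1, constant term = 9


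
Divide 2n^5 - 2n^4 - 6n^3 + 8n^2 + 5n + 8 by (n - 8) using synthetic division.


Synthetic division with c = 8. Coefficients: 2, -2, -6, 8, 5, 8
Bring down 2.
  2 * 8 = 16; 16 - 2 = 14
  14 * 8 = 112; 112 - 6 = 106
  106 * 8 = 848; 848 + 8 = 856
  856 * 8 = 6848; 6848 + 5 = 6853
  6853 * 8 = 54824; 54824 + 8 = 54832
Quotient: 2n^4 + 14n^3 + 106n^2 + 856n + 6853, Remainder: 54832


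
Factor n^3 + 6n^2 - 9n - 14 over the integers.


Try integer roots (divisors of -14). n=-7: p(-7)=0.
Divide out (n + 7): quotient is n^2 - n - 2.
Factor the quadratic: (n - 2)(n + 1)
Result: (n + 7)(n - 2)(n + 1)


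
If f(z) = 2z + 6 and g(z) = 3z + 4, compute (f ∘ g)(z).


Substitute g(z) into f:
f(g(z)) = 2*(3z + 4) + 6
Expand and combine: 6z + 14


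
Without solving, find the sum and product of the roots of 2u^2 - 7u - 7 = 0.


For au^2+bu+c=0: sum = -b/a, product = c/a.
a=2, b=-7, c=-7
Sum = -(-7)/2 = 7/2
Product = (-7)/2 = -7/2


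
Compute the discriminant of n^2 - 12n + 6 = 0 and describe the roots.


D = b^2 - 4ac = (-12)^2 - 4(1)(6) = 144 - 24 = 120
Since D > 0: two distinct irrational roots


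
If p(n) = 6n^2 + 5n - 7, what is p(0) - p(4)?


p(0) = -7
p(4) = 109
p(0) - p(4) = -7 - 109 = -116


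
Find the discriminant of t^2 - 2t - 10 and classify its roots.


D = b^2 - 4ac = (-2)^2 - 4(1)(-10) = 4 + 40 = 44
Since D > 0: two distinct irrational roots


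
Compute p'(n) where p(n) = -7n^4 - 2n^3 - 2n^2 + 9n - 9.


Apply the power rule term by term:
  d/dn(-7n^4) = -28n^3
  d/dn(-2n^3) = -6n^2
  d/dn(-2n^2) = -4n
  d/dn(9n) = 9
  d/dn(-9) = 0
p'(n) = -28n^3 - 6n^2 - 4n + 9


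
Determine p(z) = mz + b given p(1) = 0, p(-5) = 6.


p(z) = mz + b. Using p(1)=0, p(-5)=6:
m = (0 - 6)/(1 + 5) = -6/6 = -1
b = 0 - m*(1) = 0 + 1 = 1
p(z) = -z + 1


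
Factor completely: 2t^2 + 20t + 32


Roots satisfy r1 + r2 = -b/a = -10 and r1*r2 = c/a = 16.
So r1 = -2, r2 = -8.
2t^2 + 20t + 32 = 2(t - r1)(t - r2) = 2(t + 2)(t + 8)


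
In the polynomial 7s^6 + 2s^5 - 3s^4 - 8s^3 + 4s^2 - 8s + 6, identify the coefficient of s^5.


Read off the coefficient of s^5: 2


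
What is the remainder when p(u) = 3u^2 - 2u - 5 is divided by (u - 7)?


By the Remainder Theorem, the remainder equals p(7):
  3*(7)^2 = 147
  -2*(7)^1 = -14
  constant: -5
Sum: 147 - 14 - 5 = 128


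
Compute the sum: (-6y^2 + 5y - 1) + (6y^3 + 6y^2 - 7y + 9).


Align terms by degree and add:
  -6y^2 + 5y - 1
+ 6y^3 + 6y^2 - 7y + 9
= 6y^3 - 2y + 8


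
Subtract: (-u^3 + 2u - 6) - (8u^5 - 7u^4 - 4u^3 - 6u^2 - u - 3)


Distribute the minus sign:
  (-u^3 + 2u - 6)
- (8u^5 - 7u^4 - 4u^3 - 6u^2 - u - 3)
Negate second polynomial: -8u^5 + 7u^4 + 4u^3 + 6u^2 + u + 3
Add: -8u^5 + 7u^4 + 3u^3 + 6u^2 + 3u - 3


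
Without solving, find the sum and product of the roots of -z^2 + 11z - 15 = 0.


For az^2+bz+c=0: sum = -b/a, product = c/a.
a=-1, b=11, c=-15
Sum = -(11)/-1 = 11
Product = (-15)/-1 = 15


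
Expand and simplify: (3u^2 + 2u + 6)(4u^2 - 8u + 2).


Distribute each term of the first polynomial:
  (3u^2)(4u^2 - 8u + 2) = 12u^4 - 24u^3 + 6u^2
  (2u)(4u^2 - 8u + 2) = 8u^3 - 16u^2 + 4u
  (6)(4u^2 - 8u + 2) = 24u^2 - 48u + 12
Sum: 12u^4 - 16u^3 + 14u^2 - 44u + 12


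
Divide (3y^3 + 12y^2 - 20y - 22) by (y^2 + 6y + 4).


(3y^3 + 12y^2 - 20y - 22) / (y^2 + 6y + 4)
Step 1: 3y * (y^2 + 6y + 4) = 3y^3 + 18y^2 + 12y; subtract.
Step 2: -6 * (y^2 + 6y + 4) = -6y^2 - 36y - 24; subtract.
Quotient: 3y - 6, Remainder: 4y + 2


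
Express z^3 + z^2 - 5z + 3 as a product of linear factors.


Try integer roots (divisors of 3). z=-3: p(-3)=0.
Divide out (z + 3): quotient is z^2 - 2z + 1.
Factor the quadratic: (z - 1)(z - 1)
Result: (z + 3)(z - 1)(z - 1)


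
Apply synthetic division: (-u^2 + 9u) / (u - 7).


Synthetic division with c = 7. Coefficients: -1, 9, 0
Bring down -1.
  -1 * 7 = -7; -7 + 9 = 2
  2 * 7 = 14; 14 + 0 = 14
Quotient: -u + 2, Remainder: 14


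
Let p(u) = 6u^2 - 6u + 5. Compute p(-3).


Using direct substitution:
  6 * (-3)^2 = 54
  -6 * (-3)^1 = 18
  constant: 5
Sum = 54 + 18 + 5 = 77


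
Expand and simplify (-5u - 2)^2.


Expand (-5u - 2)^2 by repeated multiplication:
= 25u^2 + 20u + 4


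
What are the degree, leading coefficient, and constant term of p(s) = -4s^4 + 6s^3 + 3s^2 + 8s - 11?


Highest power of s is 4, with coefficient -4. Constant term is -11.
Degree = 4, leading coefficient = -4, constant term = -11


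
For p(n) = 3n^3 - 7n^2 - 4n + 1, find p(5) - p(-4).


p(5) = 181
p(-4) = -287
p(5) - p(-4) = 181 + 287 = 468


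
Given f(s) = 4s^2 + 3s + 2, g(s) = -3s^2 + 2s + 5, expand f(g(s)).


Substitute g(s) into f:
f(g(s)) = 4*(-3s^2 + 2s + 5)^2 + 3*(-3s^2 + 2s + 5) + 2
(-3s^2 + 2s + 5)^2 = 9s^4 - 12s^3 - 26s^2 + 20s + 25
Expand and combine: 36s^4 - 48s^3 - 113s^2 + 86s + 117


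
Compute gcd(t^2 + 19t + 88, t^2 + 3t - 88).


Factor each:
  t^2 + 19t + 88 = (t + 11)(t + 8)
  t^2 + 3t - 88 = (t + 11)(t - 8)
Common monic factor: t + 11


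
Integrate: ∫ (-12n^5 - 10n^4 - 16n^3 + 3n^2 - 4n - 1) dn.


Reverse power rule on each term:
  ∫ -12n^5 dn = -2n^6
  ∫ -10n^4 dn = -2n^5
  ∫ -16n^3 dn = -4n^4
  ∫ 3n^2 dn = n^3
  ∫ -4n dn = -2n^2
  ∫ -1 dn = -n
F(n) = -2n^6 - 2n^5 - 4n^4 + n^3 - 2n^2 - n + C


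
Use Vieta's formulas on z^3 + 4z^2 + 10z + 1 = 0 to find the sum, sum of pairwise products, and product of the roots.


Monic cubic z^3+bz^2+cz+d=0: sum=-b, pairwise sum=c, product=-d.
b=4, c=10, d=1
r1+r2+r3 = -4
r1r2+r1r3+r2r3 = 10
r1r2r3 = -1


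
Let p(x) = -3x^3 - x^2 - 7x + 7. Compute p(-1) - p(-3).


p(-1) = 16
p(-3) = 100
p(-1) - p(-3) = 16 - 100 = -84


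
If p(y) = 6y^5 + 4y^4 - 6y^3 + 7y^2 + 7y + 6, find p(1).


Using direct substitution:
  6 * (1)^5 = 6
  4 * (1)^4 = 4
  -6 * (1)^3 = -6
  7 * (1)^2 = 7
  7 * (1)^1 = 7
  constant: 6
Sum = 6 + 4 - 6 + 7 + 7 + 6 = 24


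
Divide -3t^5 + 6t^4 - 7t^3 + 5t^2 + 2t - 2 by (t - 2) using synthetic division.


Synthetic division with c = 2. Coefficients: -3, 6, -7, 5, 2, -2
Bring down -3.
  -3 * 2 = -6; -6 + 6 = 0
  0 * 2 = 0; 0 - 7 = -7
  -7 * 2 = -14; -14 + 5 = -9
  -9 * 2 = -18; -18 + 2 = -16
  -16 * 2 = -32; -32 - 2 = -34
Quotient: -3t^4 - 7t^2 - 9t - 16, Remainder: -34


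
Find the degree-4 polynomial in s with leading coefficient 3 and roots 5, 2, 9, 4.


p(s) = 3(s - 5)(s - 2)(s - 9)(s - 4)
Expand: 3s^4 - 60s^3 + 411s^2 - 1146s + 1080


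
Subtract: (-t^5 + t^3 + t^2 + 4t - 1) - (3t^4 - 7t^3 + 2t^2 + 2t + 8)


Distribute the minus sign:
  (-t^5 + t^3 + t^2 + 4t - 1)
- (3t^4 - 7t^3 + 2t^2 + 2t + 8)
Negate second polynomial: -3t^4 + 7t^3 - 2t^2 - 2t - 8
Add: -t^5 - 3t^4 + 8t^3 - t^2 + 2t - 9


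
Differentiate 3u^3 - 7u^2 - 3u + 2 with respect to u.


Apply the power rule term by term:
  d/du(3u^3) = 9u^2
  d/du(-7u^2) = -14u
  d/du(-3u) = -3
  d/du(2) = 0
p'(u) = 9u^2 - 14u - 3


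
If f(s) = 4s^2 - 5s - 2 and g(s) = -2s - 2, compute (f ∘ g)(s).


Substitute g(s) into f:
f(g(s)) = 4*(-2s - 2)^2 + (-5)*(-2s - 2) + (-2)
(-2s - 2)^2 = 4s^2 + 8s + 4
Expand and combine: 16s^2 + 42s + 24


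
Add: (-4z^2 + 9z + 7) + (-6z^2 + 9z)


Align terms by degree and add:
  -4z^2 + 9z + 7
  -6z^2 + 9z
= -10z^2 + 18z + 7


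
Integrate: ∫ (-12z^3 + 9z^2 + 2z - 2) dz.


Reverse power rule on each term:
  ∫ -12z^3 dz = -3z^4
  ∫ 9z^2 dz = 3z^3
  ∫ 2z dz = z^2
  ∫ -2 dz = -2z
F(z) = -3z^4 + 3z^3 + z^2 - 2z + C


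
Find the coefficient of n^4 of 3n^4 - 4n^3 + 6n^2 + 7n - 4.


Read off the coefficient of n^4: 3


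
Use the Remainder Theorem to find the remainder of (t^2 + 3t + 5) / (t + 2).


By the Remainder Theorem, the remainder equals p(-2):
  1*(-2)^2 = 4
  3*(-2)^1 = -6
  constant: 5
Sum: 4 - 6 + 5 = 3


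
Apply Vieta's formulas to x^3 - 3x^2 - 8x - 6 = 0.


Monic cubic x^3+bx^2+cx+d=0: sum=-b, pairwise sum=c, product=-d.
b=-3, c=-8, d=-6
r1+r2+r3 = 3
r1r2+r1r3+r2r3 = -8
r1r2r3 = 6


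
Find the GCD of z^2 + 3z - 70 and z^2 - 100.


Factor each:
  z^2 + 3z - 70 = (z + 10)(z - 7)
  z^2 - 100 = (z + 10)(z - 10)
Common monic factor: z + 10


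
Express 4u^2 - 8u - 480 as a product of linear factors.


Roots satisfy r1 + r2 = -b/a = 2 and r1*r2 = c/a = -120.
So r1 = 12, r2 = -10.
4u^2 - 8u - 480 = 4(u - r1)(u - r2) = 4(u - 12)(u + 10)


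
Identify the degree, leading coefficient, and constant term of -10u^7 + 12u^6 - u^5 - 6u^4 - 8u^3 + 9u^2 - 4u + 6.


Highest power of u is 7, with coefficient -10. Constant term is 6.
Degree = 7, leading coefficient = -10, constant term = 6


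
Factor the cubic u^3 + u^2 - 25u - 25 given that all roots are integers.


Try integer roots (divisors of -25). u=-5: p(-5)=0.
Divide out (u + 5): quotient is u^2 - 4u - 5.
Factor the quadratic: (u + 1)(u - 5)
Result: (u + 5)(u + 1)(u - 5)


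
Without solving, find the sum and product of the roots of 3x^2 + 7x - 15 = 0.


For ax^2+bx+c=0: sum = -b/a, product = c/a.
a=3, b=7, c=-15
Sum = -(7)/3 = -7/3
Product = (-15)/3 = -5


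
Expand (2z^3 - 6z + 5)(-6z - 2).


Distribute each term of the first polynomial:
  (2z^3)(-6z - 2) = -12z^4 - 4z^3
  (-6z)(-6z - 2) = 36z^2 + 12z
  (5)(-6z - 2) = -30z - 10
Sum: -12z^4 - 4z^3 + 36z^2 - 18z - 10


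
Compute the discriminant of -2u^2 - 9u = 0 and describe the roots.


D = b^2 - 4ac = (-9)^2 - 4(-2)(0) = 81 = 81
Since D > 0: two distinct rational roots


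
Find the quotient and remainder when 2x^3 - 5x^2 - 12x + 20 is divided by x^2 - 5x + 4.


(2x^3 - 5x^2 - 12x + 20) / (x^2 - 5x + 4)
Step 1: 2x * (x^2 - 5x + 4) = 2x^3 - 10x^2 + 8x; subtract.
Step 2: 5 * (x^2 - 5x + 4) = 5x^2 - 25x + 20; subtract.
Quotient: 2x + 5, Remainder: 5x


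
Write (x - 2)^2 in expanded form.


Expand (x - 2)^2 by repeated multiplication:
= x^2 - 4x + 4


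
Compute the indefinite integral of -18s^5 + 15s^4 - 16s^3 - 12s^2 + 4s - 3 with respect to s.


Reverse power rule on each term:
  ∫ -18s^5 ds = -3s^6
  ∫ 15s^4 ds = 3s^5
  ∫ -16s^3 ds = -4s^4
  ∫ -12s^2 ds = -4s^3
  ∫ 4s ds = 2s^2
  ∫ -3 ds = -3s
F(s) = -3s^6 + 3s^5 - 4s^4 - 4s^3 + 2s^2 - 3s + C


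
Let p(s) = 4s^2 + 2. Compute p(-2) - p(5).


p(-2) = 18
p(5) = 102
p(-2) - p(5) = 18 - 102 = -84


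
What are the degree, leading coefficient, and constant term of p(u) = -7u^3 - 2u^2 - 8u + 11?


Highest power of u is 3, with coefficient -7. Constant term is 11.
Degree = 3, leading coefficient = -7, constant term = 11


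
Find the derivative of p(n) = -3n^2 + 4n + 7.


Apply the power rule term by term:
  d/dn(-3n^2) = -6n
  d/dn(4n) = 4
  d/dn(7) = 0
p'(n) = -6n + 4


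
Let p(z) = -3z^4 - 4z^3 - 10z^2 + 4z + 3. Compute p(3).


Using direct substitution:
  -3 * (3)^4 = -243
  -4 * (3)^3 = -108
  -10 * (3)^2 = -90
  4 * (3)^1 = 12
  constant: 3
Sum = -243 - 108 - 90 + 12 + 3 = -426


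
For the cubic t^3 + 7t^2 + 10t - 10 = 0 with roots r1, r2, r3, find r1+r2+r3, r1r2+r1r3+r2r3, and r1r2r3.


Monic cubic t^3+bt^2+ct+d=0: sum=-b, pairwise sum=c, product=-d.
b=7, c=10, d=-10
r1+r2+r3 = -7
r1r2+r1r3+r2r3 = 10
r1r2r3 = 10


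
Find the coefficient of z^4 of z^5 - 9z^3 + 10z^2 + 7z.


Read off the coefficient of z^4: 0


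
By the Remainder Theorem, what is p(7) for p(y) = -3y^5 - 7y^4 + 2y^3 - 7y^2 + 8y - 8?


By the Remainder Theorem, the remainder equals p(7):
  -3*(7)^5 = -50421
  -7*(7)^4 = -16807
  2*(7)^3 = 686
  -7*(7)^2 = -343
  8*(7)^1 = 56
  constant: -8
Sum: -50421 - 16807 + 686 - 343 + 56 - 8 = -66837


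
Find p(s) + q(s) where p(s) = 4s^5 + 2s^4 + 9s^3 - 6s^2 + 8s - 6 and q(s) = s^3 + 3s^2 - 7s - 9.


Align terms by degree and add:
  4s^5 + 2s^4 + 9s^3 - 6s^2 + 8s - 6
+ s^3 + 3s^2 - 7s - 9
= 4s^5 + 2s^4 + 10s^3 - 3s^2 + s - 15


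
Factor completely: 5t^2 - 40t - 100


Roots satisfy r1 + r2 = -b/a = 8 and r1*r2 = c/a = -20.
So r1 = 10, r2 = -2.
5t^2 - 40t - 100 = 5(t - r1)(t - r2) = 5(t - 10)(t + 2)


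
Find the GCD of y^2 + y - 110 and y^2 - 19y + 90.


Factor each:
  y^2 + y - 110 = (y - 10)(y + 11)
  y^2 - 19y + 90 = (y - 10)(y - 9)
Common monic factor: y - 10


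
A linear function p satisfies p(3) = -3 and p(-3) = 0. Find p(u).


p(u) = mu + b. Using p(3)=-3, p(-3)=0:
m = (-3)/(3 + 3) = -3/6 = -1/2
b = -3 - m*(3) = -3 + 3/2 = -3/2
p(u) = -(1/2)u - (3/2)


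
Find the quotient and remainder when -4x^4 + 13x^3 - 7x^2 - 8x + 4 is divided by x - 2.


(-4x^4 + 13x^3 - 7x^2 - 8x + 4) / (x - 2)
Step 1: -4x^3 * (x - 2) = -4x^4 + 8x^3; subtract.
Step 2: 5x^2 * (x - 2) = 5x^3 - 10x^2; subtract.
Step 3: 3x * (x - 2) = 3x^2 - 6x; subtract.
Step 4: -2 * (x - 2) = -2x + 4; subtract.
Quotient: -4x^3 + 5x^2 + 3x - 2, Remainder: 0


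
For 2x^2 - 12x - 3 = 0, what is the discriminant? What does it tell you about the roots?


D = b^2 - 4ac = (-12)^2 - 4(2)(-3) = 144 + 24 = 168
Since D > 0: two distinct irrational roots


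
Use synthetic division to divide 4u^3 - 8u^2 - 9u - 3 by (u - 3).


Synthetic division with c = 3. Coefficients: 4, -8, -9, -3
Bring down 4.
  4 * 3 = 12; 12 - 8 = 4
  4 * 3 = 12; 12 - 9 = 3
  3 * 3 = 9; 9 - 3 = 6
Quotient: 4u^2 + 4u + 3, Remainder: 6


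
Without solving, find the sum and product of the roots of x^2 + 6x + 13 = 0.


For ax^2+bx+c=0: sum = -b/a, product = c/a.
a=1, b=6, c=13
Sum = -(6)/1 = -6
Product = (13)/1 = 13


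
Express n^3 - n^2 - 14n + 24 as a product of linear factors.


Try integer roots (divisors of 24). n=2: p(2)=0.
Divide out (n - 2): quotient is n^2 + n - 12.
Factor the quadratic: (n - 3)(n + 4)
Result: (n - 2)(n - 3)(n + 4)


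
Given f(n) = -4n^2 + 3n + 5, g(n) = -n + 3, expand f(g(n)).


Substitute g(n) into f:
f(g(n)) = -4*(-n + 3)^2 + 3*(-n + 3) + 5
(-n + 3)^2 = n^2 - 6n + 9
Expand and combine: -4n^2 + 21n - 22


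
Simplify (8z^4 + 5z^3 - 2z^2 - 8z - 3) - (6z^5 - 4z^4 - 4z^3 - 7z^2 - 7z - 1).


Distribute the minus sign:
  (8z^4 + 5z^3 - 2z^2 - 8z - 3)
- (6z^5 - 4z^4 - 4z^3 - 7z^2 - 7z - 1)
Negate second polynomial: -6z^5 + 4z^4 + 4z^3 + 7z^2 + 7z + 1
Add: -6z^5 + 12z^4 + 9z^3 + 5z^2 - z - 2


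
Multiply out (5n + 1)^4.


Expand (5n + 1)^4 by repeated multiplication:
  (5n + 1)^2 = 25n^2 + 10n + 1
  (5n + 1)^3 = 125n^3 + 75n^2 + 15n + 1
= 625n^4 + 500n^3 + 150n^2 + 20n + 1


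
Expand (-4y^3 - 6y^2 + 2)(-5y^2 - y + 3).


Distribute each term of the first polynomial:
  (-4y^3)(-5y^2 - y + 3) = 20y^5 + 4y^4 - 12y^3
  (-6y^2)(-5y^2 - y + 3) = 30y^4 + 6y^3 - 18y^2
  (2)(-5y^2 - y + 3) = -10y^2 - 2y + 6
Sum: 20y^5 + 34y^4 - 6y^3 - 28y^2 - 2y + 6


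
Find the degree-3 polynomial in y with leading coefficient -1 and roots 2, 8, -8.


p(y) = -(y - 2)(y - 8)(y + 8)
Expand: -y^3 + 2y^2 + 64y - 128


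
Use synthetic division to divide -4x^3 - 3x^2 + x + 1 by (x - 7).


Synthetic division with c = 7. Coefficients: -4, -3, 1, 1
Bring down -4.
  -4 * 7 = -28; -28 - 3 = -31
  -31 * 7 = -217; -217 + 1 = -216
  -216 * 7 = -1512; -1512 + 1 = -1511
Quotient: -4x^2 - 31x - 216, Remainder: -1511


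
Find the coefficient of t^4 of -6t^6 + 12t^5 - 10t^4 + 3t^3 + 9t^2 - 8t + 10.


Read off the coefficient of t^4: -10


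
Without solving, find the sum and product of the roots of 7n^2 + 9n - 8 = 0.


For an^2+bn+c=0: sum = -b/a, product = c/a.
a=7, b=9, c=-8
Sum = -(9)/7 = -9/7
Product = (-8)/7 = -8/7


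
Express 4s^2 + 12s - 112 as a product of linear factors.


Roots satisfy r1 + r2 = -b/a = -3 and r1*r2 = c/a = -28.
So r1 = -7, r2 = 4.
4s^2 + 12s - 112 = 4(s - r1)(s - r2) = 4(s + 7)(s - 4)


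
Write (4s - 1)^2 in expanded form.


Expand (4s - 1)^2 by repeated multiplication:
= 16s^2 - 8s + 1


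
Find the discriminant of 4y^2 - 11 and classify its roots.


D = b^2 - 4ac = (0)^2 - 4(4)(-11) = 0 + 176 = 176
Since D > 0: two distinct irrational roots


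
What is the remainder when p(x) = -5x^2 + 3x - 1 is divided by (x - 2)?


By the Remainder Theorem, the remainder equals p(2):
  -5*(2)^2 = -20
  3*(2)^1 = 6
  constant: -1
Sum: -20 + 6 - 1 = -15


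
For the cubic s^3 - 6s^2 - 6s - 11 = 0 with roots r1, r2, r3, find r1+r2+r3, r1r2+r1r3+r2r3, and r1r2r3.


Monic cubic s^3+bs^2+cs+d=0: sum=-b, pairwise sum=c, product=-d.
b=-6, c=-6, d=-11
r1+r2+r3 = 6
r1r2+r1r3+r2r3 = -6
r1r2r3 = 11


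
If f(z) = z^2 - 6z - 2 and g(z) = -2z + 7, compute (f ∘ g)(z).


Substitute g(z) into f:
f(g(z)) = 1*(-2z + 7)^2 + (-6)*(-2z + 7) + (-2)
(-2z + 7)^2 = 4z^2 - 28z + 49
Expand and combine: 4z^2 - 16z + 5


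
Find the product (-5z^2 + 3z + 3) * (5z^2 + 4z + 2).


Distribute each term of the first polynomial:
  (-5z^2)(5z^2 + 4z + 2) = -25z^4 - 20z^3 - 10z^2
  (3z)(5z^2 + 4z + 2) = 15z^3 + 12z^2 + 6z
  (3)(5z^2 + 4z + 2) = 15z^2 + 12z + 6
Sum: -25z^4 - 5z^3 + 17z^2 + 18z + 6


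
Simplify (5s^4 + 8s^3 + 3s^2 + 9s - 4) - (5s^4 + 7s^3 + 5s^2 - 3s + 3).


Distribute the minus sign:
  (5s^4 + 8s^3 + 3s^2 + 9s - 4)
- (5s^4 + 7s^3 + 5s^2 - 3s + 3)
Negate second polynomial: -5s^4 - 7s^3 - 5s^2 + 3s - 3
Add: s^3 - 2s^2 + 12s - 7


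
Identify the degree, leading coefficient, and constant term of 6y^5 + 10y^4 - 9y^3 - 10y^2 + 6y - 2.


Highest power of y is 5, with coefficient 6. Constant term is -2.
Degree = 5, leading coefficient = 6, constant term = -2


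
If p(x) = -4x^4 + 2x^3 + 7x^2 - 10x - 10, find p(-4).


Using direct substitution:
  -4 * (-4)^4 = -1024
  2 * (-4)^3 = -128
  7 * (-4)^2 = 112
  -10 * (-4)^1 = 40
  constant: -10
Sum = -1024 - 128 + 112 + 40 - 10 = -1010


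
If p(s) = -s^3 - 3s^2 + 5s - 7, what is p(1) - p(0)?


p(1) = -6
p(0) = -7
p(1) - p(0) = -6 + 7 = 1


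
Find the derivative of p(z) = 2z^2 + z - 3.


Apply the power rule term by term:
  d/dz(2z^2) = 4z
  d/dz(z) = 1
  d/dz(-3) = 0
p'(z) = 4z + 1


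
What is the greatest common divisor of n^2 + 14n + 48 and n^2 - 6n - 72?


Factor each:
  n^2 + 14n + 48 = (n + 6)(n + 8)
  n^2 - 6n - 72 = (n + 6)(n - 12)
Common monic factor: n + 6


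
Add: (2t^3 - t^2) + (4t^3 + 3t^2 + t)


Align terms by degree and add:
  2t^3 - t^2
+ 4t^3 + 3t^2 + t
= 6t^3 + 2t^2 + t


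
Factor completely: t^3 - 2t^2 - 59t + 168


Try integer roots (divisors of 168). t=-8: p(-8)=0.
Divide out (t + 8): quotient is t^2 - 10t + 21.
Factor the quadratic: (t - 7)(t - 3)
Result: (t + 8)(t - 7)(t - 3)


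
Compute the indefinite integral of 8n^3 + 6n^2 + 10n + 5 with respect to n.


Reverse power rule on each term:
  ∫ 8n^3 dn = 2n^4
  ∫ 6n^2 dn = 2n^3
  ∫ 10n dn = 5n^2
  ∫ 5 dn = 5n
F(n) = 2n^4 + 2n^3 + 5n^2 + 5n + C


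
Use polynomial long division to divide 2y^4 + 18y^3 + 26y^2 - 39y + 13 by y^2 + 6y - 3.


(2y^4 + 18y^3 + 26y^2 - 39y + 13) / (y^2 + 6y - 3)
Step 1: 2y^2 * (y^2 + 6y - 3) = 2y^4 + 12y^3 - 6y^2; subtract.
Step 2: 6y * (y^2 + 6y - 3) = 6y^3 + 36y^2 - 18y; subtract.
Step 3: -4 * (y^2 + 6y - 3) = -4y^2 - 24y + 12; subtract.
Quotient: 2y^2 + 6y - 4, Remainder: 3y + 1


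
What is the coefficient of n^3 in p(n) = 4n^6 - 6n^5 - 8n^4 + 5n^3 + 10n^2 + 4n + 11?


Read off the coefficient of n^3: 5


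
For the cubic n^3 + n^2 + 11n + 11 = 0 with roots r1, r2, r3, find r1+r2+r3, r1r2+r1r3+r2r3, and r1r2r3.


Monic cubic n^3+bn^2+cn+d=0: sum=-b, pairwise sum=c, product=-d.
b=1, c=11, d=11
r1+r2+r3 = -1
r1r2+r1r3+r2r3 = 11
r1r2r3 = -11


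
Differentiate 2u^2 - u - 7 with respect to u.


Apply the power rule term by term:
  d/du(2u^2) = 4u
  d/du(-u) = -1
  d/du(-7) = 0
p'(u) = 4u - 1


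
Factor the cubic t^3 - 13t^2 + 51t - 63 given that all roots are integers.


Try integer roots (divisors of -63). t=3: p(3)=0.
Divide out (t - 3): quotient is t^2 - 10t + 21.
Factor the quadratic: (t - 7)(t - 3)
Result: (t - 3)(t - 7)(t - 3)


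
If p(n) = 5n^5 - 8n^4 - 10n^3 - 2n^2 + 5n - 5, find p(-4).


Using direct substitution:
  5 * (-4)^5 = -5120
  -8 * (-4)^4 = -2048
  -10 * (-4)^3 = 640
  -2 * (-4)^2 = -32
  5 * (-4)^1 = -20
  constant: -5
Sum = -5120 - 2048 + 640 - 32 - 20 - 5 = -6585


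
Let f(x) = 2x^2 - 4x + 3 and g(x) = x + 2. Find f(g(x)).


Substitute g(x) into f:
f(g(x)) = 2*(x + 2)^2 + (-4)*(x + 2) + 3
(x + 2)^2 = x^2 + 4x + 4
Expand and combine: 2x^2 + 4x + 3


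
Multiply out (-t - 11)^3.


Expand (-t - 11)^3 by repeated multiplication:
  (-t - 11)^2 = t^2 + 22t + 121
= -t^3 - 33t^2 - 363t - 1331


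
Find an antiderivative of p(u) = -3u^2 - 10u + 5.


Reverse power rule on each term:
  ∫ -3u^2 du = -u^3
  ∫ -10u du = -5u^2
  ∫ 5 du = 5u
F(u) = -u^3 - 5u^2 + 5u + C


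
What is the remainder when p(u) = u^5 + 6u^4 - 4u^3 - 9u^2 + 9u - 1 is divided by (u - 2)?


By the Remainder Theorem, the remainder equals p(2):
  1*(2)^5 = 32
  6*(2)^4 = 96
  -4*(2)^3 = -32
  -9*(2)^2 = -36
  9*(2)^1 = 18
  constant: -1
Sum: 32 + 96 - 32 - 36 + 18 - 1 = 77


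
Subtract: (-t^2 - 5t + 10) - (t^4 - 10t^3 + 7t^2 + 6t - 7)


Distribute the minus sign:
  (-t^2 - 5t + 10)
- (t^4 - 10t^3 + 7t^2 + 6t - 7)
Negate second polynomial: -t^4 + 10t^3 - 7t^2 - 6t + 7
Add: -t^4 + 10t^3 - 8t^2 - 11t + 17


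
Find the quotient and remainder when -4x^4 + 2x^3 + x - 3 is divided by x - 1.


(-4x^4 + 2x^3 + x - 3) / (x - 1)
Step 1: -4x^3 * (x - 1) = -4x^4 + 4x^3; subtract.
Step 2: -2x^2 * (x - 1) = -2x^3 + 2x^2; subtract.
Step 3: -2x * (x - 1) = -2x^2 + 2x; subtract.
Step 4: -1 * (x - 1) = -x + 1; subtract.
Quotient: -4x^3 - 2x^2 - 2x - 1, Remainder: -4


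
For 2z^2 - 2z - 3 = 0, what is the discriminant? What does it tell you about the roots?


D = b^2 - 4ac = (-2)^2 - 4(2)(-3) = 4 + 24 = 28
Since D > 0: two distinct irrational roots


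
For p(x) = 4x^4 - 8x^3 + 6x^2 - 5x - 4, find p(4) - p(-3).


p(4) = 584
p(-3) = 605
p(4) - p(-3) = 584 - 605 = -21


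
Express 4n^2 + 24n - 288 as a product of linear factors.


Roots satisfy r1 + r2 = -b/a = -6 and r1*r2 = c/a = -72.
So r1 = -12, r2 = 6.
4n^2 + 24n - 288 = 4(n - r1)(n - r2) = 4(n + 12)(n - 6)


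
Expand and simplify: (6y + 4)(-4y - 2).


Distribute each term of the first polynomial:
  (6y)(-4y - 2) = -24y^2 - 12y
  (4)(-4y - 2) = -16y - 8
Sum: -24y^2 - 28y - 8


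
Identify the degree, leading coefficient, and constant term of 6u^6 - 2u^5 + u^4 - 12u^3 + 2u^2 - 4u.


Highest power of u is 6, with coefficient 6. Constant term is 0.
Degree = 6, leading coefficient = 6, constant term = 0


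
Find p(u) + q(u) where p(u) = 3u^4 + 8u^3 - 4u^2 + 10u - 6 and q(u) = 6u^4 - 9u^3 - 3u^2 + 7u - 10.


Align terms by degree and add:
  3u^4 + 8u^3 - 4u^2 + 10u - 6
+ 6u^4 - 9u^3 - 3u^2 + 7u - 10
= 9u^4 - u^3 - 7u^2 + 17u - 16


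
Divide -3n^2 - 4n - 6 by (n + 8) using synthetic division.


Synthetic division with c = -8. Coefficients: -3, -4, -6
Bring down -3.
  -3 * -8 = 24; 24 - 4 = 20
  20 * -8 = -160; -160 - 6 = -166
Quotient: -3n + 20, Remainder: -166


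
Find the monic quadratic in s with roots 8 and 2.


p(s) = (s - 8)(s - 2)
Expand: s^2 - 10s + 16


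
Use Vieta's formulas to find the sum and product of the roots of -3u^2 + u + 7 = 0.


For au^2+bu+c=0: sum = -b/a, product = c/a.
a=-3, b=1, c=7
Sum = -(1)/-3 = 1/3
Product = (7)/-3 = -7/3


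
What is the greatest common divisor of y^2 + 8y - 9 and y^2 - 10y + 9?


Factor each:
  y^2 + 8y - 9 = (y - 1)(y + 9)
  y^2 - 10y + 9 = (y - 1)(y - 9)
Common monic factor: y - 1


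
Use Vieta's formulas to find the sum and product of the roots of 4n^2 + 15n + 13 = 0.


For an^2+bn+c=0: sum = -b/a, product = c/a.
a=4, b=15, c=13
Sum = -(15)/4 = -15/4
Product = (13)/4 = 13/4


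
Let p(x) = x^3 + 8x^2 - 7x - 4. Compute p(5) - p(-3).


p(5) = 286
p(-3) = 62
p(5) - p(-3) = 286 - 62 = 224


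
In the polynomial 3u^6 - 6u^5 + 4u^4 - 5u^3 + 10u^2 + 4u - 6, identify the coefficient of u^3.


Read off the coefficient of u^3: -5


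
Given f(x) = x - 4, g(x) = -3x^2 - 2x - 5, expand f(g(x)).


Substitute g(x) into f:
f(g(x)) = 1*(-3x^2 - 2x - 5) + (-4)
Expand and combine: -3x^2 - 2x - 9


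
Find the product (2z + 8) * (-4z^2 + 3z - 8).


Distribute each term of the first polynomial:
  (2z)(-4z^2 + 3z - 8) = -8z^3 + 6z^2 - 16z
  (8)(-4z^2 + 3z - 8) = -32z^2 + 24z - 64
Sum: -8z^3 - 26z^2 + 8z - 64


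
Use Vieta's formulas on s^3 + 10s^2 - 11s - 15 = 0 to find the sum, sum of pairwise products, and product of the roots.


Monic cubic s^3+bs^2+cs+d=0: sum=-b, pairwise sum=c, product=-d.
b=10, c=-11, d=-15
r1+r2+r3 = -10
r1r2+r1r3+r2r3 = -11
r1r2r3 = 15


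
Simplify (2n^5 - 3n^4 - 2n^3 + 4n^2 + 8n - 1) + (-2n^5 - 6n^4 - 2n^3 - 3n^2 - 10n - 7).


Align terms by degree and add:
  2n^5 - 3n^4 - 2n^3 + 4n^2 + 8n - 1
  -2n^5 - 6n^4 - 2n^3 - 3n^2 - 10n - 7
= -9n^4 - 4n^3 + n^2 - 2n - 8


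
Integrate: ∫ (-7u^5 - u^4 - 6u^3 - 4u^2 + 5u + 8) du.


Reverse power rule on each term:
  ∫ -7u^5 du = -(7/6)u^6
  ∫ -u^4 du = -(1/5)u^5
  ∫ -6u^3 du = -(3/2)u^4
  ∫ -4u^2 du = -(4/3)u^3
  ∫ 5u du = (5/2)u^2
  ∫ 8 du = 8u
F(u) = -(7/6)u^6 - (1/5)u^5 - (3/2)u^4 - (4/3)u^3 + (5/2)u^2 + 8u + C


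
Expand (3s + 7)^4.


Expand (3s + 7)^4 by repeated multiplication:
  (3s + 7)^2 = 9s^2 + 42s + 49
  (3s + 7)^3 = 27s^3 + 189s^2 + 441s + 343
= 81s^4 + 756s^3 + 2646s^2 + 4116s + 2401


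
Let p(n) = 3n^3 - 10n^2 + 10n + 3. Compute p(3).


Using direct substitution:
  3 * (3)^3 = 81
  -10 * (3)^2 = -90
  10 * (3)^1 = 30
  constant: 3
Sum = 81 - 90 + 30 + 3 = 24


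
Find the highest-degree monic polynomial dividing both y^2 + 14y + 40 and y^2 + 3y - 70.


Factor each:
  y^2 + 14y + 40 = (y + 10)(y + 4)
  y^2 + 3y - 70 = (y + 10)(y - 7)
Common monic factor: y + 10


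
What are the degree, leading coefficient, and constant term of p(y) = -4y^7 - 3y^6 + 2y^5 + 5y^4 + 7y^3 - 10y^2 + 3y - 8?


Highest power of y is 7, with coefficient -4. Constant term is -8.
Degree = 7, leading coefficient = -4, constant term = -8


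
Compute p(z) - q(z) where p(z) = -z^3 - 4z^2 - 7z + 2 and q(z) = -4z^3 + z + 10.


Distribute the minus sign:
  (-z^3 - 4z^2 - 7z + 2)
- (-4z^3 + z + 10)
Negate second polynomial: 4z^3 - z - 10
Add: 3z^3 - 4z^2 - 8z - 8


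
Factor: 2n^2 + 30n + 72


Roots satisfy r1 + r2 = -b/a = -15 and r1*r2 = c/a = 36.
So r1 = -12, r2 = -3.
2n^2 + 30n + 72 = 2(n - r1)(n - r2) = 2(n + 12)(n + 3)


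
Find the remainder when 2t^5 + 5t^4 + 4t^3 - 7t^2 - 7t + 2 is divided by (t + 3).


By the Remainder Theorem, the remainder equals p(-3):
  2*(-3)^5 = -486
  5*(-3)^4 = 405
  4*(-3)^3 = -108
  -7*(-3)^2 = -63
  -7*(-3)^1 = 21
  constant: 2
Sum: -486 + 405 - 108 - 63 + 21 + 2 = -229


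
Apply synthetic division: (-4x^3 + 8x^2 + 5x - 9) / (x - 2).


Synthetic division with c = 2. Coefficients: -4, 8, 5, -9
Bring down -4.
  -4 * 2 = -8; -8 + 8 = 0
  0 * 2 = 0; 0 + 5 = 5
  5 * 2 = 10; 10 - 9 = 1
Quotient: -4x^2 + 5, Remainder: 1


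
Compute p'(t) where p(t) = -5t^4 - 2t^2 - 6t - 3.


Apply the power rule term by term:
  d/dt(-5t^4) = -20t^3
  d/dt(-2t^2) = -4t
  d/dt(-6t) = -6
  d/dt(-3) = 0
p'(t) = -20t^3 - 4t - 6


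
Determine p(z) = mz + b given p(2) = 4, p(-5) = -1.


p(z) = mz + b. Using p(2)=4, p(-5)=-1:
m = (4 + 1)/(2 + 5) = 5/7 = 5/7
b = 4 - m*(2) = 4 - 10/7 = 18/7
p(z) = (5/7)z + (18/7)


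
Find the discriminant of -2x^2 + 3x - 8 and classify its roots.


D = b^2 - 4ac = (3)^2 - 4(-2)(-8) = 9 - 64 = -55
Since D < 0: two complex conjugate roots (no real roots)


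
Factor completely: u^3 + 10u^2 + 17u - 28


Try integer roots (divisors of -28). u=-7: p(-7)=0.
Divide out (u + 7): quotient is u^2 + 3u - 4.
Factor the quadratic: (u - 1)(u + 4)
Result: (u + 7)(u - 1)(u + 4)


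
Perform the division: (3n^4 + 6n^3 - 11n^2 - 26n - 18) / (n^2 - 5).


(3n^4 + 6n^3 - 11n^2 - 26n - 18) / (n^2 - 5)
Step 1: 3n^2 * (n^2 - 5) = 3n^4 - 15n^2; subtract.
Step 2: 6n * (n^2 - 5) = 6n^3 - 30n; subtract.
Step 3: 4 * (n^2 - 5) = 4n^2 - 20; subtract.
Quotient: 3n^2 + 6n + 4, Remainder: 4n + 2


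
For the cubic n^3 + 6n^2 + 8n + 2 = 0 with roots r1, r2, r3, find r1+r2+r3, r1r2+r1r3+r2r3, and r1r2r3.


Monic cubic n^3+bn^2+cn+d=0: sum=-b, pairwise sum=c, product=-d.
b=6, c=8, d=2
r1+r2+r3 = -6
r1r2+r1r3+r2r3 = 8
r1r2r3 = -2


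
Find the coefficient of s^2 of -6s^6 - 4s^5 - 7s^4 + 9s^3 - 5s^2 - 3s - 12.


Read off the coefficient of s^2: -5


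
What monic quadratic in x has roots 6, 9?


p(x) = (x - 6)(x - 9)
Expand: x^2 - 15x + 54


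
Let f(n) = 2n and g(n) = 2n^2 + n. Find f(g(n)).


Substitute g(n) into f:
f(g(n)) = 2*(2n^2 + n)
Expand and combine: 4n^2 + 2n


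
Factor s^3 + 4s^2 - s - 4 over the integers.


Try integer roots (divisors of -4). s=-1: p(-1)=0.
Divide out (s + 1): quotient is s^2 + 3s - 4.
Factor the quadratic: (s - 1)(s + 4)
Result: (s + 1)(s - 1)(s + 4)


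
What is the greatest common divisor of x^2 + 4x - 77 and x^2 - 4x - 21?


Factor each:
  x^2 + 4x - 77 = (x - 7)(x + 11)
  x^2 - 4x - 21 = (x - 7)(x + 3)
Common monic factor: x - 7


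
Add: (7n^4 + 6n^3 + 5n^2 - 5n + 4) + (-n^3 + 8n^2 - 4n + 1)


Align terms by degree and add:
  7n^4 + 6n^3 + 5n^2 - 5n + 4
  -n^3 + 8n^2 - 4n + 1
= 7n^4 + 5n^3 + 13n^2 - 9n + 5


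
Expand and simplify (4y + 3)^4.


Expand (4y + 3)^4 by repeated multiplication:
  (4y + 3)^2 = 16y^2 + 24y + 9
  (4y + 3)^3 = 64y^3 + 144y^2 + 108y + 27
= 256y^4 + 768y^3 + 864y^2 + 432y + 81


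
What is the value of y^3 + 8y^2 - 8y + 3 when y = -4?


Using direct substitution:
  1 * (-4)^3 = -64
  8 * (-4)^2 = 128
  -8 * (-4)^1 = 32
  constant: 3
Sum = -64 + 128 + 32 + 3 = 99


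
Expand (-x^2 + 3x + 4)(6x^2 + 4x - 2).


Distribute each term of the first polynomial:
  (-x^2)(6x^2 + 4x - 2) = -6x^4 - 4x^3 + 2x^2
  (3x)(6x^2 + 4x - 2) = 18x^3 + 12x^2 - 6x
  (4)(6x^2 + 4x - 2) = 24x^2 + 16x - 8
Sum: -6x^4 + 14x^3 + 38x^2 + 10x - 8


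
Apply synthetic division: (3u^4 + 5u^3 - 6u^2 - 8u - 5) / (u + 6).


Synthetic division with c = -6. Coefficients: 3, 5, -6, -8, -5
Bring down 3.
  3 * -6 = -18; -18 + 5 = -13
  -13 * -6 = 78; 78 - 6 = 72
  72 * -6 = -432; -432 - 8 = -440
  -440 * -6 = 2640; 2640 - 5 = 2635
Quotient: 3u^3 - 13u^2 + 72u - 440, Remainder: 2635


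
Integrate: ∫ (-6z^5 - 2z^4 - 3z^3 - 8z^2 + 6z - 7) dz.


Reverse power rule on each term:
  ∫ -6z^5 dz = -z^6
  ∫ -2z^4 dz = -(2/5)z^5
  ∫ -3z^3 dz = -(3/4)z^4
  ∫ -8z^2 dz = -(8/3)z^3
  ∫ 6z dz = 3z^2
  ∫ -7 dz = -7z
F(z) = -z^6 - (2/5)z^5 - (3/4)z^4 - (8/3)z^3 + 3z^2 - 7z + C


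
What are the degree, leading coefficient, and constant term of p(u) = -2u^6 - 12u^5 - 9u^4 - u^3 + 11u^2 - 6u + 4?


Highest power of u is 6, with coefficient -2. Constant term is 4.
Degree = 6, leading coefficient = -2, constant term = 4


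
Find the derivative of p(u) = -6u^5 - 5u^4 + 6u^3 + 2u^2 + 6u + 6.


Apply the power rule term by term:
  d/du(-6u^5) = -30u^4
  d/du(-5u^4) = -20u^3
  d/du(6u^3) = 18u^2
  d/du(2u^2) = 4u
  d/du(6u) = 6
  d/du(6) = 0
p'(u) = -30u^4 - 20u^3 + 18u^2 + 4u + 6


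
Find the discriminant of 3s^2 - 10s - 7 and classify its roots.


D = b^2 - 4ac = (-10)^2 - 4(3)(-7) = 100 + 84 = 184
Since D > 0: two distinct irrational roots


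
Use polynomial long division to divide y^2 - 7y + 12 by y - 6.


(y^2 - 7y + 12) / (y - 6)
Step 1: y * (y - 6) = y^2 - 6y; subtract.
Step 2: -1 * (y - 6) = -y + 6; subtract.
Quotient: y - 1, Remainder: 6


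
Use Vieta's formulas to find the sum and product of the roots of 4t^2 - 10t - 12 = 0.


For at^2+bt+c=0: sum = -b/a, product = c/a.
a=4, b=-10, c=-12
Sum = -(-10)/4 = 5/2
Product = (-12)/4 = -3


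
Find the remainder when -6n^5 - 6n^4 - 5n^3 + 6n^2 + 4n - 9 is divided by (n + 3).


By the Remainder Theorem, the remainder equals p(-3):
  -6*(-3)^5 = 1458
  -6*(-3)^4 = -486
  -5*(-3)^3 = 135
  6*(-3)^2 = 54
  4*(-3)^1 = -12
  constant: -9
Sum: 1458 - 486 + 135 + 54 - 12 - 9 = 1140


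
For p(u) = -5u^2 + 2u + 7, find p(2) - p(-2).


p(2) = -9
p(-2) = -17
p(2) - p(-2) = -9 + 17 = 8


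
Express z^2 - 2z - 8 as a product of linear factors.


Roots satisfy r1 + r2 = -b/a = 2 and r1*r2 = c/a = -8.
So r1 = -2, r2 = 4.
z^2 - 2z - 8 = (z - r1)(z - r2) = (z + 2)(z - 4)


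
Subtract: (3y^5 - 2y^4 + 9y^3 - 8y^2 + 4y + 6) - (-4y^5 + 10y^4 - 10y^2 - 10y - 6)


Distribute the minus sign:
  (3y^5 - 2y^4 + 9y^3 - 8y^2 + 4y + 6)
- (-4y^5 + 10y^4 - 10y^2 - 10y - 6)
Negate second polynomial: 4y^5 - 10y^4 + 10y^2 + 10y + 6
Add: 7y^5 - 12y^4 + 9y^3 + 2y^2 + 14y + 12


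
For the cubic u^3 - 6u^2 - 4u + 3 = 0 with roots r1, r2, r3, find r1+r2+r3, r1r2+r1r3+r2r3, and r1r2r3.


Monic cubic u^3+bu^2+cu+d=0: sum=-b, pairwise sum=c, product=-d.
b=-6, c=-4, d=3
r1+r2+r3 = 6
r1r2+r1r3+r2r3 = -4
r1r2r3 = -3


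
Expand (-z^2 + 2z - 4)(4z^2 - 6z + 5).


Distribute each term of the first polynomial:
  (-z^2)(4z^2 - 6z + 5) = -4z^4 + 6z^3 - 5z^2
  (2z)(4z^2 - 6z + 5) = 8z^3 - 12z^2 + 10z
  (-4)(4z^2 - 6z + 5) = -16z^2 + 24z - 20
Sum: -4z^4 + 14z^3 - 33z^2 + 34z - 20


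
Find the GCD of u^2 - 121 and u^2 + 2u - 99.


Factor each:
  u^2 - 121 = (u + 11)(u - 11)
  u^2 + 2u - 99 = (u + 11)(u - 9)
Common monic factor: u + 11


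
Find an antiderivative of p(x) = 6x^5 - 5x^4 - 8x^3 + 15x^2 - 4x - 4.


Reverse power rule on each term:
  ∫ 6x^5 dx = x^6
  ∫ -5x^4 dx = -x^5
  ∫ -8x^3 dx = -2x^4
  ∫ 15x^2 dx = 5x^3
  ∫ -4x dx = -2x^2
  ∫ -4 dx = -4x
F(x) = x^6 - x^5 - 2x^4 + 5x^3 - 2x^2 - 4x + C


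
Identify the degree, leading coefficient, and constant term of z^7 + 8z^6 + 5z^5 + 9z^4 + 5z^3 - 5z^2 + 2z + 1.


Highest power of z is 7, with coefficient 1. Constant term is 1.
Degree = 7, leading coefficient = 1, constant term = 1


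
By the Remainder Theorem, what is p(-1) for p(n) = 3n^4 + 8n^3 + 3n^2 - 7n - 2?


By the Remainder Theorem, the remainder equals p(-1):
  3*(-1)^4 = 3
  8*(-1)^3 = -8
  3*(-1)^2 = 3
  -7*(-1)^1 = 7
  constant: -2
Sum: 3 - 8 + 3 + 7 - 2 = 3


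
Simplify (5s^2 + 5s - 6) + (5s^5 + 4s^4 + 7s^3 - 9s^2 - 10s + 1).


Align terms by degree and add:
  5s^2 + 5s - 6
+ 5s^5 + 4s^4 + 7s^3 - 9s^2 - 10s + 1
= 5s^5 + 4s^4 + 7s^3 - 4s^2 - 5s - 5


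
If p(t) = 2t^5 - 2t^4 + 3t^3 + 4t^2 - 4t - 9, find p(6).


Using direct substitution:
  2 * (6)^5 = 15552
  -2 * (6)^4 = -2592
  3 * (6)^3 = 648
  4 * (6)^2 = 144
  -4 * (6)^1 = -24
  constant: -9
Sum = 15552 - 2592 + 648 + 144 - 24 - 9 = 13719


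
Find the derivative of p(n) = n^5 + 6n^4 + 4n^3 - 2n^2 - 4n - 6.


Apply the power rule term by term:
  d/dn(n^5) = 5n^4
  d/dn(6n^4) = 24n^3
  d/dn(4n^3) = 12n^2
  d/dn(-2n^2) = -4n
  d/dn(-4n) = -4
  d/dn(-6) = 0
p'(n) = 5n^4 + 24n^3 + 12n^2 - 4n - 4


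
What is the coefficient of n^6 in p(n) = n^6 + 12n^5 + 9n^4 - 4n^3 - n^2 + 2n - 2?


Read off the coefficient of n^6: 1


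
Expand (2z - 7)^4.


Expand (2z - 7)^4 by repeated multiplication:
  (2z - 7)^2 = 4z^2 - 28z + 49
  (2z - 7)^3 = 8z^3 - 84z^2 + 294z - 343
= 16z^4 - 224z^3 + 1176z^2 - 2744z + 2401


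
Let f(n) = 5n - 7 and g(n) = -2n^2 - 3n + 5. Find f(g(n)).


Substitute g(n) into f:
f(g(n)) = 5*(-2n^2 - 3n + 5) + (-7)
Expand and combine: -10n^2 - 15n + 18


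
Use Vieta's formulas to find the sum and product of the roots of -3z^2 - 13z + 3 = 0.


For az^2+bz+c=0: sum = -b/a, product = c/a.
a=-3, b=-13, c=3
Sum = -(-13)/-3 = -13/3
Product = (3)/-3 = -1


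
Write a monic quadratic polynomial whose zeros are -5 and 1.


p(z) = (z + 5)(z - 1)
Expand: z^2 + 4z - 5


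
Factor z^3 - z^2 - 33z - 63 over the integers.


Try integer roots (divisors of -63). z=7: p(7)=0.
Divide out (z - 7): quotient is z^2 + 6z + 9.
Factor the quadratic: (z + 3)(z + 3)
Result: (z - 7)(z + 3)(z + 3)


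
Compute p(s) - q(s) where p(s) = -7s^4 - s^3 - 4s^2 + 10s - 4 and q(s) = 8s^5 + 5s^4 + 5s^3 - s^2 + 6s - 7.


Distribute the minus sign:
  (-7s^4 - s^3 - 4s^2 + 10s - 4)
- (8s^5 + 5s^4 + 5s^3 - s^2 + 6s - 7)
Negate second polynomial: -8s^5 - 5s^4 - 5s^3 + s^2 - 6s + 7
Add: -8s^5 - 12s^4 - 6s^3 - 3s^2 + 4s + 3


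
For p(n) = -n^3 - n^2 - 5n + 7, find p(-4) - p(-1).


p(-4) = 75
p(-1) = 12
p(-4) - p(-1) = 75 - 12 = 63


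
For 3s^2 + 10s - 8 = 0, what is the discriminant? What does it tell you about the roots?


D = b^2 - 4ac = (10)^2 - 4(3)(-8) = 100 + 96 = 196
Since D > 0: two distinct rational roots
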